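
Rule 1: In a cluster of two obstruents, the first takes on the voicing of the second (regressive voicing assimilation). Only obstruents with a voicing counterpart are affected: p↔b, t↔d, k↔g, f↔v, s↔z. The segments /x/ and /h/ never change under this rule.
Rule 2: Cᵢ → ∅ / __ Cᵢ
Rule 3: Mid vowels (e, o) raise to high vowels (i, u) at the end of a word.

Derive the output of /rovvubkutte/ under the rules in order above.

Rule 1 (regressive voicing assimilation): /b/ precedes the voiceless obstruent /k/, so it devoices to [p] by assimilation. /rovvubkutte/ → rovvupkutte.
Rule 2 (degemination): /vv/ is a geminate; the first /v/ deletes. /tt/ is a geminate; the first /t/ deletes. /rovvupkutte/ → rovupkute.
Rule 3 (final vowel raising): /e/ is a mid vowel in word-final position, so it raises to [i]. /rovupkute/ → rovupkuti.

rovupkuti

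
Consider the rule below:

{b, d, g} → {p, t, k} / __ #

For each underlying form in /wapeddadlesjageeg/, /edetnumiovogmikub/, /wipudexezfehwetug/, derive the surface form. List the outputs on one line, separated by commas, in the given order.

/wapeddadlesjageeg/: /g/ is a voiced stop in word-final position, so it devoices to [k]. → [wapeddadlesjageek].
/edetnumiovogmikub/: /b/ is a voiced stop in word-final position, so it devoices to [p]. → [edetnumiovogmikup].
/wipudexezfehwetug/: /g/ is a voiced stop in word-final position, so it devoices to [k]. → [wipudexezfehwetuk].

wapeddadlesjageek, edetnumiovogmikup, wipudexezfehwetuk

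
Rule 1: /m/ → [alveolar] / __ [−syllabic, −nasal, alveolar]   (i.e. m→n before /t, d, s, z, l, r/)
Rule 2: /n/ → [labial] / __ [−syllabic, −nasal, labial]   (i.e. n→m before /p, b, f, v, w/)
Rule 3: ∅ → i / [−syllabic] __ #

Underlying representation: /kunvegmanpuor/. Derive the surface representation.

Rule 1 (nasal place assimilation): no segment meets the environment; /kunvegmanpuor/ is unchanged.
Rule 2 (nasal place assimilation): /n/ precedes the labial consonant /v/, so it assimilates in place to [m]. /n/ precedes the labial consonant /p/, so it assimilates in place to [m]. /kunvegmanpuor/ → kumvegmampuor.
Rule 3 (final i-epenthesis): the form ends in the consonant /r/, so [i] is inserted word-finally. /kumvegmampuor/ → kumvegmampuori.

kumvegmampuori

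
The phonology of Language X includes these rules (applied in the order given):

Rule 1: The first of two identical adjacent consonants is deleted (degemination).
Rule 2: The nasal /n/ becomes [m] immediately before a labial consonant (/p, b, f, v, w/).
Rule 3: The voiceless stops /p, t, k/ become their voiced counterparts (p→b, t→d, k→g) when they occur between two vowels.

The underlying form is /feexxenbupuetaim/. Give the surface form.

feexembubuedaim

Rule 1 (degemination): /xx/ is a geminate; the first /x/ deletes. /feexxenbupuetaim/ → feexenbupuetaim.
Rule 2 (nasal place assimilation): /n/ precedes the labial consonant /b/, so it assimilates in place to [m]. /feexenbupuetaim/ → feexembupuetaim.
Rule 3 (intervocalic voicing): /p/ is a voiceless stop between vowels /u/ and /u/, so it voices to [b]. /t/ is a voiceless stop between vowels /e/ and /a/, so it voices to [d]. /feexembupuetaim/ → feexembubuedaim.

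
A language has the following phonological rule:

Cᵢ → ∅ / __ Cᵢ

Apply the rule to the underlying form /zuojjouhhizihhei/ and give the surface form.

/jj/ is a geminate; the first /j/ deletes.
/hh/ is a geminate; the first /h/ deletes.
/hh/ is a geminate; the first /h/ deletes.
The other instances of /z/, /j/, /h/ do not occur in the required environment and remain unchanged.
Surface form: [zuojouhizihei].

zuojouhizihei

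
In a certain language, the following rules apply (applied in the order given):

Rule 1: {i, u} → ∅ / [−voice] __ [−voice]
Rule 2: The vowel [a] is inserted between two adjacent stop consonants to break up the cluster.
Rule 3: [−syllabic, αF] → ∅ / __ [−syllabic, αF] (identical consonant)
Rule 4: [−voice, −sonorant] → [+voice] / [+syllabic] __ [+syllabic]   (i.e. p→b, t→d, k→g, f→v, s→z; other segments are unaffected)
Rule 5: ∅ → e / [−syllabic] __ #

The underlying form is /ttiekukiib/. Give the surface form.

Rule 1 (high vowel syncope): /u/ is a high vowel flanked by voiceless consonants /k/ and /k/, so it deletes. /ttiekukiib/ → ttiekkiib.
Rule 2 (stop-cluster a-epenthesis): /t/ and /t/ form a stop–stop cluster, so [a] is inserted between them. /k/ and /k/ form a stop–stop cluster, so [a] is inserted between them. /ttiekkiib/ → tatiekakiib.
Rule 3 (degemination): no segment meets the environment; /tatiekakiib/ is unchanged.
Rule 4 (intervocalic voicing): /t/ is a voiceless obstruent between vowels /a/ and /i/, so it voices to [d]. /k/ is a voiceless obstruent between vowels /e/ and /a/, so it voices to [g]. /k/ is a voiceless obstruent between vowels /a/ and /i/, so it voices to [g]. /tatiekakiib/ → tadiegagiib.
Rule 5 (final e-epenthesis): the form ends in the consonant /b/, so [e] is inserted word-finally. /tadiegagiib/ → tadiegagiibe.

tadiegagiibe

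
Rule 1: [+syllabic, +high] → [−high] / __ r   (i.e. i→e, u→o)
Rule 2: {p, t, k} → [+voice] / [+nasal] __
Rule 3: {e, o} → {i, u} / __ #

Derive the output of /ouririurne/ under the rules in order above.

Rule 1 (pre-rhotic lowering): /u/ is a high vowel immediately before /r/, so it lowers to [o]. /i/ is a high vowel immediately before /r/, so it lowers to [e]. /u/ is a high vowel immediately before /r/, so it lowers to [o]. /ouririurne/ → ooreriorne.
Rule 2 (post-nasal voicing): no segment meets the environment; /ooreriorne/ is unchanged.
Rule 3 (final vowel raising): /e/ is a mid vowel in word-final position, so it raises to [i]. /ooreriorne/ → ooreriorni.

ooreriorni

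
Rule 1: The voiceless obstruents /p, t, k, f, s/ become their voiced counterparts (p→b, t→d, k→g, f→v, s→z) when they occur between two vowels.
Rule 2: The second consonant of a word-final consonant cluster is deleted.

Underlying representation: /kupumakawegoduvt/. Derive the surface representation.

kubumagawegoduv

Rule 1 (intervocalic voicing): /p/ is a voiceless obstruent between vowels /u/ and /u/, so it voices to [b]. /k/ is a voiceless obstruent between vowels /a/ and /a/, so it voices to [g]. /kupumakawegoduvt/ → kubumagawegoduvt.
Rule 2 (final cluster simplification): /t/ is the second consonant of a word-final cluster /vt/, so it deletes. /kubumagawegoduvt/ → kubumagawegoduv.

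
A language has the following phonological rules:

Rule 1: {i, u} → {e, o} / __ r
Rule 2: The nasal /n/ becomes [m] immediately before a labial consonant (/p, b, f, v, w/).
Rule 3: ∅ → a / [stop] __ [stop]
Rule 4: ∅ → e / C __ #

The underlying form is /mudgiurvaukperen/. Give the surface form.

Rule 1 (pre-rhotic lowering): /u/ is a high vowel immediately before /r/, so it lowers to [o]. /mudgiurvaukperen/ → mudgiorvaukperen.
Rule 2 (nasal place assimilation): no segment meets the environment; /mudgiorvaukperen/ is unchanged.
Rule 3 (stop-cluster a-epenthesis): /d/ and /g/ form a stop–stop cluster, so [a] is inserted between them. /k/ and /p/ form a stop–stop cluster, so [a] is inserted between them. /mudgiorvaukperen/ → mudagiorvaukaperen.
Rule 4 (final e-epenthesis): the form ends in the consonant /n/, so [e] is inserted word-finally. /mudagiorvaukaperen/ → mudagiorvaukaperene.

mudagiorvaukaperene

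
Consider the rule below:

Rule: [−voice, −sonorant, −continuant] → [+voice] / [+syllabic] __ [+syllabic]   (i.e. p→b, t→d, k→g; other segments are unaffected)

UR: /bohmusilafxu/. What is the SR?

bohmusilafxu

No segment of /bohmusilafxu/ meets the structural description of the rule, so the form surfaces unchanged.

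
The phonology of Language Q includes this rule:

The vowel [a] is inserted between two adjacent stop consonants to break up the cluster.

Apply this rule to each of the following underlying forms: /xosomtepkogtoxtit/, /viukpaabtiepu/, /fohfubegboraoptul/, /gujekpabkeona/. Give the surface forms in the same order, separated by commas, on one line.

/xosomtepkogtoxtit/: /p/ and /k/ form a stop–stop cluster, so [a] is inserted between them. /g/ and /t/ form a stop–stop cluster, so [a] is inserted between them. → [xosomtepakogatoxtit].
/viukpaabtiepu/: /k/ and /p/ form a stop–stop cluster, so [a] is inserted between them. /b/ and /t/ form a stop–stop cluster, so [a] is inserted between them. → [viukapaabatiepu].
/fohfubegboraoptul/: /g/ and /b/ form a stop–stop cluster, so [a] is inserted between them. /p/ and /t/ form a stop–stop cluster, so [a] is inserted between them. → [fohfubegaboraopatul].
/gujekpabkeona/: /k/ and /p/ form a stop–stop cluster, so [a] is inserted between them. /b/ and /k/ form a stop–stop cluster, so [a] is inserted between them. → [gujekapabakeona].

xosomtepakogatoxtit, viukapaabatiepu, fohfubegaboraopatul, gujekapabakeona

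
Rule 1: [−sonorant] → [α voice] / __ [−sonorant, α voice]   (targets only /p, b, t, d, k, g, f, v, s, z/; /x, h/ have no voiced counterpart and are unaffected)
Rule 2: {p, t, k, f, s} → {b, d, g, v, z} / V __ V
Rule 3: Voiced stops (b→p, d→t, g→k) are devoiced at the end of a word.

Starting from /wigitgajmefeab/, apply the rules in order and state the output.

wigidgajmeveap

Rule 1 (regressive voicing assimilation): /t/ precedes the voiced obstruent /g/, so it voices to [d] by assimilation. /wigitgajmefeab/ → wigidgajmefeab.
Rule 2 (intervocalic voicing): /f/ is a voiceless obstruent between vowels /e/ and /e/, so it voices to [v]. /wigidgajmefeab/ → wigidgajmeveab.
Rule 3 (final devoicing): /b/ is a voiced stop in word-final position, so it devoices to [p]. /wigidgajmeveab/ → wigidgajmeveap.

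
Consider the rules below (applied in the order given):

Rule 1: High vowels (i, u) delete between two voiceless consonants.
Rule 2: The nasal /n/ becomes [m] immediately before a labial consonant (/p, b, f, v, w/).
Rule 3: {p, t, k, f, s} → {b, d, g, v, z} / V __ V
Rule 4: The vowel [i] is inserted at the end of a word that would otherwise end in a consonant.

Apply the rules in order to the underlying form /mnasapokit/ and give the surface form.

mnazabokti

Rule 1 (high vowel syncope): /i/ is a high vowel flanked by voiceless consonants /k/ and /t/, so it deletes. /mnasapokit/ → mnasapokt.
Rule 2 (nasal place assimilation): no segment meets the environment; /mnasapokt/ is unchanged.
Rule 3 (intervocalic voicing): /s/ is a voiceless obstruent between vowels /a/ and /a/, so it voices to [z]. /p/ is a voiceless obstruent between vowels /a/ and /o/, so it voices to [b]. /mnasapokt/ → mnazabokt.
Rule 4 (final i-epenthesis): the form ends in the consonant /t/, so [i] is inserted word-finally. /mnazabokt/ → mnazabokti.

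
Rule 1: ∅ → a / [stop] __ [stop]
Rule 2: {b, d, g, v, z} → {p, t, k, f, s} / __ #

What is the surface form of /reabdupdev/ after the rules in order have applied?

Rule 1 (stop-cluster a-epenthesis): /b/ and /d/ form a stop–stop cluster, so [a] is inserted between them. /p/ and /d/ form a stop–stop cluster, so [a] is inserted between them. /reabdupdev/ → reabadupadev.
Rule 2 (final devoicing): /v/ is a voiced obstruent in word-final position, so it devoices to [f]. /reabadupadev/ → reabadupadef.

reabadupadef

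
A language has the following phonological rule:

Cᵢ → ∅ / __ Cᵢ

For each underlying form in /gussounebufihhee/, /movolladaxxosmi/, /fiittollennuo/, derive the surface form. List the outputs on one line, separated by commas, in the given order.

/gussounebufihhee/: /ss/ is a geminate; the first /s/ deletes. /hh/ is a geminate; the first /h/ deletes. → [gusounebufihee].
/movolladaxxosmi/: /ll/ is a geminate; the first /l/ deletes. /xx/ is a geminate; the first /x/ deletes. → [movoladaxosmi].
/fiittollennuo/: /tt/ is a geminate; the first /t/ deletes. /ll/ is a geminate; the first /l/ deletes. /nn/ is a geminate; the first /n/ deletes. → [fiitolenuo].

gusounebufihee, movoladaxosmi, fiitolenuo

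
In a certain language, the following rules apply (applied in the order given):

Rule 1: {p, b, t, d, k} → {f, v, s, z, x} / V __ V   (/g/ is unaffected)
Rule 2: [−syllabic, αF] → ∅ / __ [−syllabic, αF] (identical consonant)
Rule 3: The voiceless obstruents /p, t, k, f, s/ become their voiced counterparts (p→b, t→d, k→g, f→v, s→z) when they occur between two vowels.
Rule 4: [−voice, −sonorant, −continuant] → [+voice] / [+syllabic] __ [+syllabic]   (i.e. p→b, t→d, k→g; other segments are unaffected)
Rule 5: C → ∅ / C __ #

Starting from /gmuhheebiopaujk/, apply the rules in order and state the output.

Rule 1 (intervocalic spirantization): /b/ is a stop between vowels /e/ and /i/, so it spirantizes to the fricative [v]. /p/ is a stop between vowels /o/ and /a/, so it spirantizes to the fricative [f]. /gmuhheebiopaujk/ → gmuhheeviofaujk.
Rule 2 (degemination): /hh/ is a geminate; the first /h/ deletes. /gmuhheeviofaujk/ → gmuheeviofaujk.
Rule 3 (intervocalic voicing): /f/ is a voiceless obstruent between vowels /o/ and /a/, so it voices to [v]. /gmuheeviofaujk/ → gmuheeviovaujk.
Rule 4 (intervocalic voicing): no segment meets the environment; /gmuheeviovaujk/ is unchanged.
Rule 5 (final cluster simplification): /k/ is the second consonant of a word-final cluster /jk/, so it deletes. /gmuheeviovaujk/ → gmuheeviovauj.

gmuheeviovauj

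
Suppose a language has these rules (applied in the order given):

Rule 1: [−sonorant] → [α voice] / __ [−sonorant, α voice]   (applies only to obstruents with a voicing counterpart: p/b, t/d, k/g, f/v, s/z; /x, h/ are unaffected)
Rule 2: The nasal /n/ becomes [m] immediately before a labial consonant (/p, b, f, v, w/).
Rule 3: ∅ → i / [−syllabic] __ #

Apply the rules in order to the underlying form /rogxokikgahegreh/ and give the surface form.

rokxokiggahegrehi

Rule 1 (regressive voicing assimilation): /g/ precedes the voiceless obstruent /x/, so it devoices to [k] by assimilation. /k/ precedes the voiced obstruent /g/, so it voices to [g] by assimilation. /rogxokikgahegreh/ → rokxokiggahegreh.
Rule 2 (nasal place assimilation): no segment meets the environment; /rokxokiggahegreh/ is unchanged.
Rule 3 (final i-epenthesis): the form ends in the consonant /h/, so [i] is inserted word-finally. /rokxokiggahegreh/ → rokxokiggahegrehi.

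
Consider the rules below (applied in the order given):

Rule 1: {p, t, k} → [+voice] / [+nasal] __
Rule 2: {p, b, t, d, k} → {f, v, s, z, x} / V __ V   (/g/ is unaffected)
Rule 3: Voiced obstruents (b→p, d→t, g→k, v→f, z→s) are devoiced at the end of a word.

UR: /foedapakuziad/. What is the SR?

Rule 1 (post-nasal voicing): no segment meets the environment; /foedapakuziad/ is unchanged.
Rule 2 (intervocalic spirantization): /d/ is a stop between vowels /e/ and /a/, so it spirantizes to the fricative [z]. /p/ is a stop between vowels /a/ and /a/, so it spirantizes to the fricative [f]. /k/ is a stop between vowels /a/ and /u/, so it spirantizes to the fricative [x]. /foedapakuziad/ → foezafaxuziad.
Rule 3 (final devoicing): /d/ is a voiced obstruent in word-final position, so it devoices to [t]. /foezafaxuziad/ → foezafaxuziat.

foezafaxuziat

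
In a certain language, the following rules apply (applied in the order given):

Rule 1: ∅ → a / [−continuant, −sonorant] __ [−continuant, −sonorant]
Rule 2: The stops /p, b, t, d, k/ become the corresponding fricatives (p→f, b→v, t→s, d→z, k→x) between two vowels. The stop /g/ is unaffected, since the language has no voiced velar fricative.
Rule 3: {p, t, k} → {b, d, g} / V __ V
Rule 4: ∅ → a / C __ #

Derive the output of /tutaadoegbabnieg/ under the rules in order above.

tusaazoegavabniega

Rule 1 (stop-cluster a-epenthesis): /g/ and /b/ form a stop–stop cluster, so [a] is inserted between them. /tutaadoegbabnieg/ → tutaadoegababnieg.
Rule 2 (intervocalic spirantization): /t/ is a stop between vowels /u/ and /a/, so it spirantizes to the fricative [s]. /d/ is a stop between vowels /a/ and /o/, so it spirantizes to the fricative [z]. /b/ is a stop between vowels /a/ and /a/, so it spirantizes to the fricative [v]. /tutaadoegababnieg/ → tusaazoegavabnieg.
Rule 3 (intervocalic voicing): no segment meets the environment; /tusaazoegavabnieg/ is unchanged.
Rule 4 (final a-epenthesis): the form ends in the consonant /g/, so [a] is inserted word-finally. /tusaazoegavabnieg/ → tusaazoegavabniega.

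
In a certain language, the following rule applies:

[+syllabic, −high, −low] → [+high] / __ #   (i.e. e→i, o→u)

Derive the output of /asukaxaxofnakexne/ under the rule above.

Scanning /asukaxaxofnakexne/: /o/ at position 9 is not in the conditioning environment; /e/ at position 14 is not in the conditioning environment; /e/ is a mid vowel in word-final position, so it raises to [i].
Result: [asukaxaxofnakexni].

asukaxaxofnakexni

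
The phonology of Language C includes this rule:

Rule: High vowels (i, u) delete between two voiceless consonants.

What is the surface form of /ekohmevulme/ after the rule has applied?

ekohmevulme

No segment of /ekohmevulme/ meets the structural description of the rule, so the form surfaces unchanged.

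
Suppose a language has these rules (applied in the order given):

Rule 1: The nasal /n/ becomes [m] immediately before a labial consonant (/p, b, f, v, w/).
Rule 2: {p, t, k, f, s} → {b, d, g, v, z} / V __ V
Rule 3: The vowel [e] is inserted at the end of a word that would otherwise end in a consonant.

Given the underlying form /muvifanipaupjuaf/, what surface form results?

Rule 1 (nasal place assimilation): no segment meets the environment; /muvifanipaupjuaf/ is unchanged.
Rule 2 (intervocalic voicing): /f/ is a voiceless obstruent between vowels /i/ and /a/, so it voices to [v]. /p/ is a voiceless obstruent between vowels /i/ and /a/, so it voices to [b]. /muvifanipaupjuaf/ → muvivanibaupjuaf.
Rule 3 (final e-epenthesis): the form ends in the consonant /f/, so [e] is inserted word-finally. /muvivanibaupjuaf/ → muvivanibaupjuafe.

muvivanibaupjuafe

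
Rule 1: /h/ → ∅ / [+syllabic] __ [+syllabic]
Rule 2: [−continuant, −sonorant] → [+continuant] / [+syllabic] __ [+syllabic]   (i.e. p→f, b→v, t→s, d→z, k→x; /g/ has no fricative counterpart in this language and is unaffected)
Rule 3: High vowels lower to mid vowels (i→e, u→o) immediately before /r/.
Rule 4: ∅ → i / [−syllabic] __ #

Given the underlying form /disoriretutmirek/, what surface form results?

disoreresutmereki

Rule 1 (intervocalic h-deletion): no segment meets the environment; /disoriretutmirek/ is unchanged.
Rule 2 (intervocalic spirantization): /t/ is a stop between vowels /e/ and /u/, so it spirantizes to the fricative [s]. /disoriretutmirek/ → disoriresutmirek.
Rule 3 (pre-rhotic lowering): /i/ is a high vowel immediately before /r/, so it lowers to [e]. /i/ is a high vowel immediately before /r/, so it lowers to [e]. /disoriresutmirek/ → disoreresutmerek.
Rule 4 (final i-epenthesis): the form ends in the consonant /k/, so [i] is inserted word-finally. /disoreresutmerek/ → disoreresutmereki.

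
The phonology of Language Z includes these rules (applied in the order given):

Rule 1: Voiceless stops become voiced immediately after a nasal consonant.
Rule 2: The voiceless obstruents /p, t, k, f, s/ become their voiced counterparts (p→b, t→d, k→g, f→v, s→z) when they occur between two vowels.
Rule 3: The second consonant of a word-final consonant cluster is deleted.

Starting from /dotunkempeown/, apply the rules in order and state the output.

dodungembeow

Rule 1 (post-nasal voicing): /k/ is a voiceless stop immediately after the nasal /n/, so it voices to [g]. /p/ is a voiceless stop immediately after the nasal /m/, so it voices to [b]. /dotunkempeown/ → dotungembeown.
Rule 2 (intervocalic voicing): /t/ is a voiceless obstruent between vowels /o/ and /u/, so it voices to [d]. /dotungembeown/ → dodungembeown.
Rule 3 (final cluster simplification): /n/ is the second consonant of a word-final cluster /wn/, so it deletes. /dodungembeown/ → dodungembeow.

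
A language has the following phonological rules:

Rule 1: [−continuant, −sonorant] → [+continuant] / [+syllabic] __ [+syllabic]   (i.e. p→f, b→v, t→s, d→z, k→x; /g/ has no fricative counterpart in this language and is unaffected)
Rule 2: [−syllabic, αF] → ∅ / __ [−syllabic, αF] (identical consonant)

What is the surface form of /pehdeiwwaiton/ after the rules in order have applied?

Rule 1 (intervocalic spirantization): /t/ is a stop between vowels /i/ and /o/, so it spirantizes to the fricative [s]. /pehdeiwwaiton/ → pehdeiwwaison.
Rule 2 (degemination): /ww/ is a geminate; the first /w/ deletes. /pehdeiwwaison/ → pehdeiwaison.

pehdeiwaison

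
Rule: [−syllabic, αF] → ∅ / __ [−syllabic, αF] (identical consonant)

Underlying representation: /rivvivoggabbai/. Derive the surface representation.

rivivogabai

/vv/ is a geminate; the first /v/ deletes.
/gg/ is a geminate; the first /g/ deletes.
/bb/ is a geminate; the first /b/ deletes.
Surface form: [rivivogabai].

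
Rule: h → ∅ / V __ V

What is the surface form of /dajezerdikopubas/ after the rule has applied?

No segment of /dajezerdikopubas/ meets the structural description of the rule, so the form surfaces unchanged.

dajezerdikopubas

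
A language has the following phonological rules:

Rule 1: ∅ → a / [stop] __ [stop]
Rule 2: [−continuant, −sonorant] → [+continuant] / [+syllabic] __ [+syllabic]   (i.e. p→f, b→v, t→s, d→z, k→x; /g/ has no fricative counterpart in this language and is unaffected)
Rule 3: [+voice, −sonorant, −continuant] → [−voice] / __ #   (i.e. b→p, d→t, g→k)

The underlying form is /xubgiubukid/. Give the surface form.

Rule 1 (stop-cluster a-epenthesis): /b/ and /g/ form a stop–stop cluster, so [a] is inserted between them. /xubgiubukid/ → xubagiubukid.
Rule 2 (intervocalic spirantization): /b/ is a stop between vowels /u/ and /a/, so it spirantizes to the fricative [v]. /b/ is a stop between vowels /u/ and /u/, so it spirantizes to the fricative [v]. /k/ is a stop between vowels /u/ and /i/, so it spirantizes to the fricative [x]. /xubagiubukid/ → xuvagiuvuxid.
Rule 3 (final devoicing): /d/ is a voiced stop in word-final position, so it devoices to [t]. /xuvagiuvuxid/ → xuvagiuvuxit.

xuvagiuvuxit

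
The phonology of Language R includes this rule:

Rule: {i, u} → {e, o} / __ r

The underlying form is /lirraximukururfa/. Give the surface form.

lerraximukororfa

Scanning /lirraximukururfa/: /i/ is a high vowel immediately before /r/, so it lowers to [e]; /i/ at position 7 is not in the conditioning environment; /u/ at position 9 is not in the conditioning environment; /u/ is a high vowel immediately before /r/, so it lowers to [o]; /u/ is a high vowel immediately before /r/, so it lowers to [o].
Result: [lerraximukororfa].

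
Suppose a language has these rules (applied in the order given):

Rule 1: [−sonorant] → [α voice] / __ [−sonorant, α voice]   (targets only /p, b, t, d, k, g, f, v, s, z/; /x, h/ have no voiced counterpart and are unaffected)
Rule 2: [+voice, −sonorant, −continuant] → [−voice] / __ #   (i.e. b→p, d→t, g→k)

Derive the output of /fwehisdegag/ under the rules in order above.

Rule 1 (regressive voicing assimilation): /s/ precedes the voiced obstruent /d/, so it voices to [z] by assimilation. /fwehisdegag/ → fwehizdegag.
Rule 2 (final devoicing): /g/ is a voiced stop in word-final position, so it devoices to [k]. /fwehizdegag/ → fwehizdegak.

fwehizdegak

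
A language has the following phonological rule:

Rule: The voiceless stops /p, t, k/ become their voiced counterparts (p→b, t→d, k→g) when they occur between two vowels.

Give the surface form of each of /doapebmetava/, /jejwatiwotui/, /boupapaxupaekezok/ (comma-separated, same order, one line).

doabebmedava, jejwadiwodui, boubabaxubaegezok

/doapebmetava/: /p/ is a voiceless stop between vowels /a/ and /e/, so it voices to [b]. /t/ is a voiceless stop between vowels /e/ and /a/, so it voices to [d]. → [doabebmedava].
/jejwatiwotui/: /t/ is a voiceless stop between vowels /a/ and /i/, so it voices to [d]. /t/ is a voiceless stop between vowels /o/ and /u/, so it voices to [d]. → [jejwadiwodui].
/boupapaxupaekezok/: /p/ is a voiceless stop between vowels /u/ and /a/, so it voices to [b]. /p/ is a voiceless stop between vowels /a/ and /a/, so it voices to [b]. /p/ is a voiceless stop between vowels /u/ and /a/, so it voices to [b]. /k/ is a voiceless stop between vowels /e/ and /e/, so it voices to [g]. → [boubabaxubaegezok].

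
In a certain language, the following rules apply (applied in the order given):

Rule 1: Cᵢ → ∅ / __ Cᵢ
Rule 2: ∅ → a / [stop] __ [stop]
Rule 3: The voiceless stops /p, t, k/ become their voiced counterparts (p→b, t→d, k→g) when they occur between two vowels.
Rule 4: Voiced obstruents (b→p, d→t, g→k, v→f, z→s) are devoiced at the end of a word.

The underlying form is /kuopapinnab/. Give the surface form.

Rule 1 (degemination): /nn/ is a geminate; the first /n/ deletes. /kuopapinnab/ → kuopapinab.
Rule 2 (stop-cluster a-epenthesis): no segment meets the environment; /kuopapinab/ is unchanged.
Rule 3 (intervocalic voicing): /p/ is a voiceless stop between vowels /o/ and /a/, so it voices to [b]. /p/ is a voiceless stop between vowels /a/ and /i/, so it voices to [b]. /kuopapinab/ → kuobabinab.
Rule 4 (final devoicing): /b/ is a voiced obstruent in word-final position, so it devoices to [p]. /kuobabinab/ → kuobabinap.

kuobabinap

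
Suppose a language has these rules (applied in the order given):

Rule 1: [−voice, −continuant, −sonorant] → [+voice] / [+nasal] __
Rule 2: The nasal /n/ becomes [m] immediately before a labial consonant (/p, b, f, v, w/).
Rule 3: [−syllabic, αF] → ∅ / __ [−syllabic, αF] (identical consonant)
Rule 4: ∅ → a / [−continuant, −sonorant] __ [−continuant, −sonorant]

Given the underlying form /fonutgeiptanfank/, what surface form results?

fonutageipatamfang

Rule 1 (post-nasal voicing): /k/ is a voiceless stop immediately after the nasal /n/, so it voices to [g]. /fonutgeiptanfank/ → fonutgeiptanfang.
Rule 2 (nasal place assimilation): /n/ precedes the labial consonant /f/, so it assimilates in place to [m]. /fonutgeiptanfang/ → fonutgeiptamfang.
Rule 3 (degemination): no segment meets the environment; /fonutgeiptamfang/ is unchanged.
Rule 4 (stop-cluster a-epenthesis): /t/ and /g/ form a stop–stop cluster, so [a] is inserted between them. /p/ and /t/ form a stop–stop cluster, so [a] is inserted between them. /fonutgeiptamfang/ → fonutageipatamfang.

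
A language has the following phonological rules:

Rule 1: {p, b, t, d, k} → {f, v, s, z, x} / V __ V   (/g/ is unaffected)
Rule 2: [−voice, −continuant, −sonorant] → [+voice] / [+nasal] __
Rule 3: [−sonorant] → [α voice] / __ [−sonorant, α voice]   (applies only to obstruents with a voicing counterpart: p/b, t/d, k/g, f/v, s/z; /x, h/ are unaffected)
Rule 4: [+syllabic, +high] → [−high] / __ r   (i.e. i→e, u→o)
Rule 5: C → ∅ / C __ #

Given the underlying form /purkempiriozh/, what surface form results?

porkemberios

Rule 1 (intervocalic spirantization): no segment meets the environment; /purkempiriozh/ is unchanged.
Rule 2 (post-nasal voicing): /p/ is a voiceless stop immediately after the nasal /m/, so it voices to [b]. /purkempiriozh/ → purkembiriozh.
Rule 3 (regressive voicing assimilation): /z/ precedes the voiceless obstruent /h/, so it devoices to [s] by assimilation. /purkembiriozh/ → purkembiriosh.
Rule 4 (pre-rhotic lowering): /u/ is a high vowel immediately before /r/, so it lowers to [o]. /i/ is a high vowel immediately before /r/, so it lowers to [e]. /purkembiriosh/ → porkemberiosh.
Rule 5 (final cluster simplification): /h/ is the second consonant of a word-final cluster /sh/, so it deletes. /porkemberiosh/ → porkemberios.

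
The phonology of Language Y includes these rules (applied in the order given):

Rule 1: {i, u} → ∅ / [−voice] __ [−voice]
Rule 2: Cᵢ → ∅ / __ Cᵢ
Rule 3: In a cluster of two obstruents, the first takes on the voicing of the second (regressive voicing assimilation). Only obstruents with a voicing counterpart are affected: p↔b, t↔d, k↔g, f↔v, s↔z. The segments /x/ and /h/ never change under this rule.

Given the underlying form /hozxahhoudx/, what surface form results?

Rule 1 (high vowel syncope): no segment meets the environment; /hozxahhoudx/ is unchanged.
Rule 2 (degemination): /hh/ is a geminate; the first /h/ deletes. /hozxahhoudx/ → hozxahoudx.
Rule 3 (regressive voicing assimilation): /z/ precedes the voiceless obstruent /x/, so it devoices to [s] by assimilation. /d/ precedes the voiceless obstruent /x/, so it devoices to [t] by assimilation. /hozxahoudx/ → hosxahoutx.

hosxahoutx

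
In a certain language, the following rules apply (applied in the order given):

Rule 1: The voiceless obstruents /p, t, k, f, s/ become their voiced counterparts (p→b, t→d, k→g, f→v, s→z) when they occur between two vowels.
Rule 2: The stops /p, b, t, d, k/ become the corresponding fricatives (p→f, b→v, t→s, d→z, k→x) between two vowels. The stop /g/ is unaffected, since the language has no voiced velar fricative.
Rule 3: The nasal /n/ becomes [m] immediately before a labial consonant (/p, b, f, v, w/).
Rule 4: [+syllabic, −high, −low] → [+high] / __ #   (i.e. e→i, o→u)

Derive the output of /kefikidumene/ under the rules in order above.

kevigizumeni

Rule 1 (intervocalic voicing): /f/ is a voiceless obstruent between vowels /e/ and /i/, so it voices to [v]. /k/ is a voiceless obstruent between vowels /i/ and /i/, so it voices to [g]. /kefikidumene/ → kevigidumene.
Rule 2 (intervocalic spirantization): /d/ is a stop between vowels /i/ and /u/, so it spirantizes to the fricative [z]. /kevigidumene/ → kevigizumene.
Rule 3 (nasal place assimilation): no segment meets the environment; /kevigizumene/ is unchanged.
Rule 4 (final vowel raising): /e/ is a mid vowel in word-final position, so it raises to [i]. /kevigizumene/ → kevigizumeni.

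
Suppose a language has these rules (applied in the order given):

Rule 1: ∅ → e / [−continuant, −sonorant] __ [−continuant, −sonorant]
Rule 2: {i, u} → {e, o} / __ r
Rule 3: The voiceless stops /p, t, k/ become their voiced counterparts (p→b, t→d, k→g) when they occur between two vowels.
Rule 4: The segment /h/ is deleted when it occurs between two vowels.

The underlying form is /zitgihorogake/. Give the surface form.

zidegiorogage

Rule 1 (stop-cluster e-epenthesis): /t/ and /g/ form a stop–stop cluster, so [e] is inserted between them. /zitgihorogake/ → zitegihorogake.
Rule 2 (pre-rhotic lowering): no segment meets the environment; /zitegihorogake/ is unchanged.
Rule 3 (intervocalic voicing): /t/ is a voiceless stop between vowels /i/ and /e/, so it voices to [d]. /k/ is a voiceless stop between vowels /a/ and /e/, so it voices to [g]. /zitegihorogake/ → zidegihorogage.
Rule 4 (intervocalic h-deletion): /h/ occurs between vowels /i/ and /o/, so it deletes. /zidegihorogage/ → zidegiorogage.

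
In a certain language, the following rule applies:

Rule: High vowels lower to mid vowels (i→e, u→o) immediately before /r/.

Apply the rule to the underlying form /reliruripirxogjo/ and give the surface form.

Scanning /reliruripirxogjo/: /i/ is a high vowel immediately before /r/, so it lowers to [e]; /u/ is a high vowel immediately before /r/, so it lowers to [o]; /i/ at position 8 is not in the conditioning environment; /i/ is a high vowel immediately before /r/, so it lowers to [e].
Result: [releroriperxogjo].

releroriperxogjo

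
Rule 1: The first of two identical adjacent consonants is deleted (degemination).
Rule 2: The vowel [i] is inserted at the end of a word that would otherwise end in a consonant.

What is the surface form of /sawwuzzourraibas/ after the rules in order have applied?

sawuzouraibasi

Rule 1 (degemination): /ww/ is a geminate; the first /w/ deletes. /zz/ is a geminate; the first /z/ deletes. /rr/ is a geminate; the first /r/ deletes. /sawwuzzourraibas/ → sawuzouraibas.
Rule 2 (final i-epenthesis): the form ends in the consonant /s/, so [i] is inserted word-finally. /sawuzouraibas/ → sawuzouraibasi.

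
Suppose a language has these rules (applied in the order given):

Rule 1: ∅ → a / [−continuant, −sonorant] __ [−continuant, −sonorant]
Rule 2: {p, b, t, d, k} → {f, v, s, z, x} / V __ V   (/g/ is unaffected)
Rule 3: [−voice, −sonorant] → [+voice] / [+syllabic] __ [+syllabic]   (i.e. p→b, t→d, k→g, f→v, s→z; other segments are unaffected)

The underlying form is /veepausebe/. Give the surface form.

veevauzeve

Rule 1 (stop-cluster a-epenthesis): no segment meets the environment; /veepausebe/ is unchanged.
Rule 2 (intervocalic spirantization): /p/ is a stop between vowels /e/ and /a/, so it spirantizes to the fricative [f]. /b/ is a stop between vowels /e/ and /e/, so it spirantizes to the fricative [v]. /veepausebe/ → veefauseve.
Rule 3 (intervocalic voicing): /f/ is a voiceless obstruent between vowels /e/ and /a/, so it voices to [v]. /s/ is a voiceless obstruent between vowels /u/ and /e/, so it voices to [z]. /veefauseve/ → veevauzeve.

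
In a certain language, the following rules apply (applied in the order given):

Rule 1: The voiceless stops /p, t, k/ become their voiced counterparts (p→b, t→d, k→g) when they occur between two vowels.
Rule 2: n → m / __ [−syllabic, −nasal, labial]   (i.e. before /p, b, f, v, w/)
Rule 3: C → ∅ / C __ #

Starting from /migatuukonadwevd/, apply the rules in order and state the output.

Rule 1 (intervocalic voicing): /t/ is a voiceless stop between vowels /a/ and /u/, so it voices to [d]. /k/ is a voiceless stop between vowels /u/ and /o/, so it voices to [g]. /migatuukonadwevd/ → migaduugonadwevd.
Rule 2 (nasal place assimilation): no segment meets the environment; /migaduugonadwevd/ is unchanged.
Rule 3 (final cluster simplification): /d/ is the second consonant of a word-final cluster /vd/, so it deletes. /migaduugonadwevd/ → migaduugonadwev.

migaduugonadwev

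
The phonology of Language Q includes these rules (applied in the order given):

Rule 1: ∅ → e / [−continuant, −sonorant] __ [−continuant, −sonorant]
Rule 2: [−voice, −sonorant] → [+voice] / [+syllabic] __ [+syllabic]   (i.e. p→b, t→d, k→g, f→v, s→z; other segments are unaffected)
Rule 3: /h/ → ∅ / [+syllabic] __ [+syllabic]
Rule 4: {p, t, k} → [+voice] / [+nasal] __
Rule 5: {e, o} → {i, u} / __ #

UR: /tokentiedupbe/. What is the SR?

togendiedubebi

Rule 1 (stop-cluster e-epenthesis): /p/ and /b/ form a stop–stop cluster, so [e] is inserted between them. /tokentiedupbe/ → tokentiedupebe.
Rule 2 (intervocalic voicing): /k/ is a voiceless obstruent between vowels /o/ and /e/, so it voices to [g]. /p/ is a voiceless obstruent between vowels /u/ and /e/, so it voices to [b]. /tokentiedupebe/ → togentiedubebe.
Rule 3 (intervocalic h-deletion): no segment meets the environment; /togentiedubebe/ is unchanged.
Rule 4 (post-nasal voicing): /t/ is a voiceless stop immediately after the nasal /n/, so it voices to [d]. /togentiedubebe/ → togendiedubebe.
Rule 5 (final vowel raising): /e/ is a mid vowel in word-final position, so it raises to [i]. /togendiedubebe/ → togendiedubebi.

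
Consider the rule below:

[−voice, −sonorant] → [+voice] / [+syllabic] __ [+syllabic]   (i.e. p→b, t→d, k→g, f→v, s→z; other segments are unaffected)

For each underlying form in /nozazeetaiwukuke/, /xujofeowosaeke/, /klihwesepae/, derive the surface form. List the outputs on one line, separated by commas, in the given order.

/nozazeetaiwukuke/: /t/ is a voiceless obstruent between vowels /e/ and /a/, so it voices to [d]. /k/ is a voiceless obstruent between vowels /u/ and /u/, so it voices to [g]. /k/ is a voiceless obstruent between vowels /u/ and /e/, so it voices to [g]. → [nozazeedaiwuguge].
/xujofeowosaeke/: /f/ is a voiceless obstruent between vowels /o/ and /e/, so it voices to [v]. /s/ is a voiceless obstruent between vowels /o/ and /a/, so it voices to [z]. /k/ is a voiceless obstruent between vowels /e/ and /e/, so it voices to [g]. → [xujoveowozaege].
/klihwesepae/: /s/ is a voiceless obstruent between vowels /e/ and /e/, so it voices to [z]. /p/ is a voiceless obstruent between vowels /e/ and /a/, so it voices to [b]. → [klihwezebae].

nozazeedaiwuguge, xujoveowozaege, klihwezebae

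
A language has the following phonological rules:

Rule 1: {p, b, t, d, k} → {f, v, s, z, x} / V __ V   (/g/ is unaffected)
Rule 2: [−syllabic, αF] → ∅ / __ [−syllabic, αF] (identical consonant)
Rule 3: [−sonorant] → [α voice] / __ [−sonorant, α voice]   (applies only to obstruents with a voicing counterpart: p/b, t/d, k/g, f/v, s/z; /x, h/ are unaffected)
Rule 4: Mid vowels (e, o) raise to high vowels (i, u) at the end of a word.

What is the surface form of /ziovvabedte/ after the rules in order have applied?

Rule 1 (intervocalic spirantization): /b/ is a stop between vowels /a/ and /e/, so it spirantizes to the fricative [v]. /ziovvabedte/ → ziovvavedte.
Rule 2 (degemination): /vv/ is a geminate; the first /v/ deletes. /ziovvavedte/ → ziovavedte.
Rule 3 (regressive voicing assimilation): /d/ precedes the voiceless obstruent /t/, so it devoices to [t] by assimilation. /ziovavedte/ → ziovavette.
Rule 4 (final vowel raising): /e/ is a mid vowel in word-final position, so it raises to [i]. /ziovavette/ → ziovavetti.

ziovavetti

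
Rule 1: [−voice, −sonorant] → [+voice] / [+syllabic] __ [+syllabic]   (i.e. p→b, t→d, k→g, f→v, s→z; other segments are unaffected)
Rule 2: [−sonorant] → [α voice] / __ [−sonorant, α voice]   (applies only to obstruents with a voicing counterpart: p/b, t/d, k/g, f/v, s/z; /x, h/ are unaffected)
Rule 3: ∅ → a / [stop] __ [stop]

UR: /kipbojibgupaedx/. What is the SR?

kibabojibagubaetx

Rule 1 (intervocalic voicing): /p/ is a voiceless obstruent between vowels /u/ and /a/, so it voices to [b]. /kipbojibgupaedx/ → kipbojibgubaedx.
Rule 2 (regressive voicing assimilation): /p/ precedes the voiced obstruent /b/, so it voices to [b] by assimilation. /d/ precedes the voiceless obstruent /x/, so it devoices to [t] by assimilation. /kipbojibgubaedx/ → kibbojibgubaetx.
Rule 3 (stop-cluster a-epenthesis): /b/ and /b/ form a stop–stop cluster, so [a] is inserted between them. /b/ and /g/ form a stop–stop cluster, so [a] is inserted between them. /kibbojibgubaetx/ → kibabojibagubaetx.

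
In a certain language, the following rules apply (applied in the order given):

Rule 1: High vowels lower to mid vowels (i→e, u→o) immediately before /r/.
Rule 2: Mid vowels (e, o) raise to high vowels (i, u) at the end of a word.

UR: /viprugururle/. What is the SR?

viprugororli

Rule 1 (pre-rhotic lowering): /u/ is a high vowel immediately before /r/, so it lowers to [o]. /u/ is a high vowel immediately before /r/, so it lowers to [o]. /viprugururle/ → viprugororle.
Rule 2 (final vowel raising): /e/ is a mid vowel in word-final position, so it raises to [i]. /viprugororle/ → viprugororli.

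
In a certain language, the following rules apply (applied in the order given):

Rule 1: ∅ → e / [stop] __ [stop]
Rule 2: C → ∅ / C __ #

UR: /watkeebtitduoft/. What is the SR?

watekeebetiteduof

Rule 1 (stop-cluster e-epenthesis): /t/ and /k/ form a stop–stop cluster, so [e] is inserted between them. /b/ and /t/ form a stop–stop cluster, so [e] is inserted between them. /t/ and /d/ form a stop–stop cluster, so [e] is inserted between them. /watkeebtitduoft/ → watekeebetiteduoft.
Rule 2 (final cluster simplification): /t/ is the second consonant of a word-final cluster /ft/, so it deletes. /watekeebetiteduoft/ → watekeebetiteduof.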